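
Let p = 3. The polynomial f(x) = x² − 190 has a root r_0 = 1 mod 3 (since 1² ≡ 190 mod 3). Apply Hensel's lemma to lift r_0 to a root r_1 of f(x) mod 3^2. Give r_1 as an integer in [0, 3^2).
r_1 = 1 (mod 9)

Hensel's recurrence: r_{i+1} = r_i − f(r_i)·(f′(r_i))^{-1} mod 3^{i+2}, with f′(x) = 2x. Iterate:
  r_0 = 1 (mod 3)
  r_1 = 1 (mod 9)
Final: r_1 = 1, and one checks f(r_1) ≡ 0 mod 3^2.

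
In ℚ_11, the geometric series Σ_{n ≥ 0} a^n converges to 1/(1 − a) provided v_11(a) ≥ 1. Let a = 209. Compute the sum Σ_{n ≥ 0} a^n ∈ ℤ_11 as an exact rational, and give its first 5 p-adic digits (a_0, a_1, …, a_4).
Σ a^n = 1/(1 − a) = -1/208;  first 5 digits = (1, 8, 10, 5, 3)

v_11(a) = 1 ≥ 1, so the series converges in ℤ_11 to 1/(1 − a) = 1/(1 − 209) = -1/208. Expand this rational in ℤ_11: compute digits iteratively via d_i = x_i mod 11, x_{i+1} = (x_i − d_i)/11. The first 5 digits are (1, 8, 10, 5, 3).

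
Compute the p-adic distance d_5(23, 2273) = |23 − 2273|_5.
d_5(23, 2273) = 1/125

Step 1 — x − y = 23 − 2273 = -2250. Step 2 — v_5(-2250) = 3 (factor: -2250 = −(5^3 · 18); the sign does not affect v_p). Step 3 — |x − y|_5 = 5^{-3} = 1/125.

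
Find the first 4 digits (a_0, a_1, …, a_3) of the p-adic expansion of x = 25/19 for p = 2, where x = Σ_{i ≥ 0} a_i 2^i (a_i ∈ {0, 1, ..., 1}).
(a_0, …, a_3) = (1, 1, 0, 0)

v_2(25/19) = 0 (numerator and denominator both coprime to 2), so x ∈ ℤ_2^×. Compute digits iteratively via a_i = x_i mod 2, x_{i+1} = (x_i − a_i)/2, with x_0 = x:
  x_0 = 25/19;  a_0 = 1;  x_1 = (x_0 − 1)/2 = 3/19
  x_1 = 3/19;  a_1 = 1;  x_2 = (x_1 − 1)/2 = -8/19
  x_2 = -8/19;  a_2 = 0;  x_3 = (x_2 − 0)/2 = -4/19
  x_3 = -4/19;  a_3 = 0;  x_4 = (x_3 − 0)/2 = -2/19
Digits: (1, 1, 0, 0).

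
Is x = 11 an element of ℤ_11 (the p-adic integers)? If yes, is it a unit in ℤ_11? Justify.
x ∈ ℤ_11 but not a unit; v_11(x) = 1 > 0

ℤ_11 = {x ∈ ℚ_11 : v_11(x) ≥ 0} and ℤ_11^× = {x ∈ ℤ_11 : v_11(x) = 0}. Here v_11(11) = v_11(num) − v_11(den) = 1; compare against these criteria.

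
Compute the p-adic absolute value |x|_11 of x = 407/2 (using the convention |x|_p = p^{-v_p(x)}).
|407/2|_11 = 1/11

Step 1 — compute v_11(x) by factoring powers of 11 out of the numerator and denominator: v_11(407/2) = 1. Step 2 — apply |x|_p = p^{-v_p(x)} = 11^{-1} = 1/11.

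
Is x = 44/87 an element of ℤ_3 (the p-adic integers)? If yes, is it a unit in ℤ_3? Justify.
x ∉ ℤ_3 (v_3(x) = -1 < 0)

ℤ_3 = {x ∈ ℚ_3 : v_3(x) ≥ 0} and ℤ_3^× = {x ∈ ℤ_3 : v_3(x) = 0}. Here v_3(44/87) = v_3(num) − v_3(den) = -1; compare against these criteria.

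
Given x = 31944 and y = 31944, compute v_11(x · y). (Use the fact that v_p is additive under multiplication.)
v_11(1020419136) = 6

v_p(x) = 3 (factor: 31944 = 11^3 · 24); v_p(y) = 3 (factor: 31944 = 11^3 · 24). Additivity: v_p(xy) = v_p(x) + v_p(y) = 3 + 3 = 6. (Direct check: xy = 1020419136 = 11^6 · (576).)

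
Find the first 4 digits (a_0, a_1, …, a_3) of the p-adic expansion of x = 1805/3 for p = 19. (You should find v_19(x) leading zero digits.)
(a_0, …, a_3) = (0, 0, 8, 6)

v_19(1805/3) = 2, so a_0 = ... = a_1 = 0. Factor out: x = 19^2 · u with u = 5/3 a unit in ℤ_19. Expand u iteratively via a_{v+i} = u_i mod 19, u_{i+1} = (u_i − a_{v+i})/19:
  u_0 = 5/3;  a_2 = 8;  u_1 = (u_0 − 8)/19 = -1/3
  u_1 = -1/3;  a_3 = 6;  u_2 = (u_1 − 6)/19 = -1/3
Digits: (0, 0, 8, 6).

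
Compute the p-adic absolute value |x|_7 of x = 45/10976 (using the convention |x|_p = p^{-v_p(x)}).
|45/10976|_7 = 343

Step 1 — compute v_7(x) by factoring powers of 7 out of the numerator and denominator: v_7(45/10976) = -3. Step 2 — apply |x|_p = p^{-v_p(x)} = 7^{3} = 343.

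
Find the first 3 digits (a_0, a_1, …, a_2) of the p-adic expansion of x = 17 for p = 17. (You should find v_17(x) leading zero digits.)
(a_0, …, a_2) = (0, 1, 0)

v_17(17) = 1, so a_0 = ... = a_0 = 0. Factor out: x = 17^1 · u with u = 1 a unit in ℤ_17. Expand u iteratively via a_{v+i} = u_i mod 17, u_{i+1} = (u_i − a_{v+i})/17:
  u_0 = 1;  a_1 = 1;  u_1 = (u_0 − 1)/17 = 0
  u_1 = 0;  a_2 = 0;  u_2 = (u_1 − 0)/17 = 0
Digits: (0, 1, 0).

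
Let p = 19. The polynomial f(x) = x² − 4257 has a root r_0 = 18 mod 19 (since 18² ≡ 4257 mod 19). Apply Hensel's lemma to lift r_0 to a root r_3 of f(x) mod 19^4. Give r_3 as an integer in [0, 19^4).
r_3 = 74042 (mod 130321)

Hensel's recurrence: r_{i+1} = r_i − f(r_i)·(f′(r_i))^{-1} mod 19^{i+2}, with f′(x) = 2x. Iterate:
  r_0 = 18 (mod 19)
  r_1 = 37 (mod 361)
  r_2 = 5452 (mod 6859)
  r_3 = 74042 (mod 130321)
Final: r_3 = 74042, and one checks f(r_3) ≡ 0 mod 19^4.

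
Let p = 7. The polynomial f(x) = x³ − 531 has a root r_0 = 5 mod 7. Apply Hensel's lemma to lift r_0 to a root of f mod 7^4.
r_3 = 243 (mod 2401)

Hensel: r_{i+1} = r_i − f(r_i)/f′(r_i) mod 7^{i+2}, where f′(x) = 3x². Iterate:
  r_0 = 5 (mod 7)
  r_1 = 47 (mod 49)
  r_2 = 243 (mod 343)
  r_3 = 243 (mod 2401)
Final: r = 243 with f(r) ≡ 0 mod 7^4.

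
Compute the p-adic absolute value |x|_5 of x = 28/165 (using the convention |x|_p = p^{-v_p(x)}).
|28/165|_5 = 5

Step 1 — compute v_5(x) by factoring powers of 5 out of the numerator and denominator: v_5(28/165) = -1. Step 2 — apply |x|_p = p^{-v_p(x)} = 5^{1} = 5.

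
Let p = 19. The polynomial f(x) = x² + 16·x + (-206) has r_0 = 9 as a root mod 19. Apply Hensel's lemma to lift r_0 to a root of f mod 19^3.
r_2 = 6602 (mod 6859)

Hensel: r_{i+1} = r_i − f(r_i)·(f′(r_i))^{-1} mod 19^{i+2}, f′(x) = 2x + 16. Iterate:
  r_0 = 9 (mod 19)
  r_1 = 104 (mod 361)
  r_2 = 6602 (mod 6859)
Final: r = 6602 satisfies f(r) ≡ 0 mod 19^3.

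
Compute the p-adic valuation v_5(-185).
v_5(-185) = 1

v_5(n) is the largest exponent k such that 5^k divides n. Factor out: -185 = -5^1 · 37. (Sign doesn't affect v_p.) So v_5(-185) = 1.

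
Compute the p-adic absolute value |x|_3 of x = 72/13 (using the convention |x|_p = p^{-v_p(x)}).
|72/13|_3 = 1/9

Step 1 — compute v_3(x) by factoring powers of 3 out of the numerator and denominator: v_3(72/13) = 2. Step 2 — apply |x|_p = p^{-v_p(x)} = 3^{-2} = 1/9.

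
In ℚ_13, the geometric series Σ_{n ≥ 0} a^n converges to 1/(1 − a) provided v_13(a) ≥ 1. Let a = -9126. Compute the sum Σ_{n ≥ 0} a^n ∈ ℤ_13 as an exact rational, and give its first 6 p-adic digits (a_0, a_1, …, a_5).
Σ a^n = 1/(1 − a) = 1/9127;  first 6 digits = (1, 0, 11, 8, 3, 3)

v_13(a) = 2 ≥ 1, so the series converges in ℤ_13 to 1/(1 − a) = 1/(1 − (-9126)) = 1/9127. Expand this rational in ℤ_13: compute digits iteratively via d_i = x_i mod 13, x_{i+1} = (x_i − d_i)/13. The first 6 digits are (1, 0, 11, 8, 3, 3).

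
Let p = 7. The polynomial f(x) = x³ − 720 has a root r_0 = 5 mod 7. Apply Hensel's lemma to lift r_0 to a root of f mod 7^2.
r_1 = 26 (mod 49)

Hensel: r_{i+1} = r_i − f(r_i)/f′(r_i) mod 7^{i+2}, where f′(x) = 3x². Iterate:
  r_0 = 5 (mod 7)
  r_1 = 26 (mod 49)
Final: r = 26 with f(r) ≡ 0 mod 7^2.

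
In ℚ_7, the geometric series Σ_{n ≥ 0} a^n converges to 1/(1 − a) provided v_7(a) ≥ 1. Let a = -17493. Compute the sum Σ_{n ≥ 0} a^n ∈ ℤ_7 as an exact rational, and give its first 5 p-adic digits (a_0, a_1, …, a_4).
Σ a^n = 1/(1 − a) = 1/17494;  first 5 digits = (1, 0, 0, 5, 6)

v_7(a) = 3 ≥ 1, so the series converges in ℤ_7 to 1/(1 − a) = 1/(1 − (-17493)) = 1/17494. Expand this rational in ℤ_7: compute digits iteratively via d_i = x_i mod 7, x_{i+1} = (x_i − d_i)/7. The first 5 digits are (1, 0, 0, 5, 6).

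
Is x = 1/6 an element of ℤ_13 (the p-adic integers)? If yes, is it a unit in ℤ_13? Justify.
x ∈ ℤ_13^× (unit); v_13(x) = 0

ℤ_13 = {x ∈ ℚ_13 : v_13(x) ≥ 0} and ℤ_13^× = {x ∈ ℤ_13 : v_13(x) = 0}. Here v_13(1/6) = v_13(num) − v_13(den) = 0; compare against these criteria.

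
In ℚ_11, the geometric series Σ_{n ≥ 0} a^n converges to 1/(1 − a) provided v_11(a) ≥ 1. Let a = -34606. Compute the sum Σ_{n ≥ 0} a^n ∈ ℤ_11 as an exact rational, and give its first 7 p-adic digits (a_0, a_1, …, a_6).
Σ a^n = 1/(1 − a) = 1/34607;  first 7 digits = (1, 0, 0, 7, 8, 10, 4)

v_11(a) = 3 ≥ 1, so the series converges in ℤ_11 to 1/(1 − a) = 1/(1 − (-34606)) = 1/34607. Expand this rational in ℤ_11: compute digits iteratively via d_i = x_i mod 11, x_{i+1} = (x_i − d_i)/11. The first 7 digits are (1, 0, 0, 7, 8, 10, 4).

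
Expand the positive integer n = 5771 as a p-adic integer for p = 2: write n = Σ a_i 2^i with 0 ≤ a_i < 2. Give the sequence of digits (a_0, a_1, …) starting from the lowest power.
(a_0, a_1, …) = (1, 1, 0, 1, 0, 0, 0, 1, 0, 1, 1, 0, 1)

Repeated division by 2 gives the digits low-to-high: 5771 = 1 + 1·2^1 + 1·2^3 + 1·2^7 + 1·2^9 + 1·2^10 + 1·2^12. Digit sequence: (1, 1, 0, 1, 0, 0, 0, 1, 0, 1, 1, 0, 1).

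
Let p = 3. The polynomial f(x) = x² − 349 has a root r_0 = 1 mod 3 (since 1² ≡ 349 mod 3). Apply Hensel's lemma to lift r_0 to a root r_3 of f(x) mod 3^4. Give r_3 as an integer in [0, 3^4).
r_3 = 76 (mod 81)

Hensel's recurrence: r_{i+1} = r_i − f(r_i)·(f′(r_i))^{-1} mod 3^{i+2}, with f′(x) = 2x. Iterate:
  r_0 = 1 (mod 3)
  r_1 = 4 (mod 9)
  r_2 = 22 (mod 27)
  r_3 = 76 (mod 81)
Final: r_3 = 76, and one checks f(r_3) ≡ 0 mod 3^4.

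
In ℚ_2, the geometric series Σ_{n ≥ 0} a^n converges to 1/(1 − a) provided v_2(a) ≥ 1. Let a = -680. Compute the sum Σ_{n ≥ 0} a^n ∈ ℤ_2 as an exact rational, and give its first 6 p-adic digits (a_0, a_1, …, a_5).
Σ a^n = 1/(1 − a) = 1/681;  first 6 digits = (1, 0, 0, 1, 1, 0)

v_2(a) = 3 ≥ 1, so the series converges in ℤ_2 to 1/(1 − a) = 1/(1 − (-680)) = 1/681. Expand this rational in ℤ_2: compute digits iteratively via d_i = x_i mod 2, x_{i+1} = (x_i − d_i)/2. The first 6 digits are (1, 0, 0, 1, 1, 0).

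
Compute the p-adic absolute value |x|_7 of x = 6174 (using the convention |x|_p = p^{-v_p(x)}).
|6174|_7 = 1/343

Step 1 — compute v_7(x) by factoring powers of 7 out of the numerator and denominator: v_7(6174) = 3. Step 2 — apply |x|_p = p^{-v_p(x)} = 7^{-3} = 1/343.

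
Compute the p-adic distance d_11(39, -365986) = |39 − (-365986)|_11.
d_11(39, -365986) = 1/14641

Step 1 — x − y = 39 − (-365986) = 366025. Step 2 — v_11(366025) = 4 (factor: 366025 = (11^4 · 25); the sign does not affect v_p). Step 3 — |x − y|_11 = 11^{-4} = 1/14641.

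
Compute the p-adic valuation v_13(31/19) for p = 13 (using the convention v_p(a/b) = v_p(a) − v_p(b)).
v_13(31/19) = 0

Factor powers of 13 from the numerator and denominator of the reduced fraction: 31 = 13^0 · 31 and 19 = 13^0 · 19. Apply v_p(a/b) = v_p(a) − v_p(b): v_13(31/19) = 0 − 0 = 0.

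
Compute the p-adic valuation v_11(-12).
v_11(-12) = 0

v_11(n) is the largest exponent k such that 11^k divides n. Factor out: -12 = -11^0 · 12. (Sign doesn't affect v_p.) So v_11(-12) = 0.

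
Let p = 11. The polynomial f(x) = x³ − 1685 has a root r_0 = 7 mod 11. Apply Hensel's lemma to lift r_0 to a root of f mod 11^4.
r_3 = 3428 (mod 14641)

Hensel: r_{i+1} = r_i − f(r_i)/f′(r_i) mod 11^{i+2}, where f′(x) = 3x². Iterate:
  r_0 = 7 (mod 11)
  r_1 = 40 (mod 121)
  r_2 = 766 (mod 1331)
  r_3 = 3428 (mod 14641)
Final: r = 3428 with f(r) ≡ 0 mod 11^4.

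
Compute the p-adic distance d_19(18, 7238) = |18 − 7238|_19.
d_19(18, 7238) = 1/361

Step 1 — x − y = 18 − 7238 = -7220. Step 2 — v_19(-7220) = 2 (factor: -7220 = −(19^2 · 20); the sign does not affect v_p). Step 3 — |x − y|_19 = 19^{-2} = 1/361.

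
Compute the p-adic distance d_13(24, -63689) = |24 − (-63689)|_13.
d_13(24, -63689) = 1/2197

Step 1 — x − y = 24 − (-63689) = 63713. Step 2 — v_13(63713) = 3 (factor: 63713 = (13^3 · 29); the sign does not affect v_p). Step 3 — |x − y|_13 = 13^{-3} = 1/2197.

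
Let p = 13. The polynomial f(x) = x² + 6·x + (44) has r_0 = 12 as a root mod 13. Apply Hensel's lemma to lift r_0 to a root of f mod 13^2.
r_1 = 116 (mod 169)

Hensel: r_{i+1} = r_i − f(r_i)·(f′(r_i))^{-1} mod 13^{i+2}, f′(x) = 2x + 6. Iterate:
  r_0 = 12 (mod 13)
  r_1 = 116 (mod 169)
Final: r = 116 satisfies f(r) ≡ 0 mod 13^2.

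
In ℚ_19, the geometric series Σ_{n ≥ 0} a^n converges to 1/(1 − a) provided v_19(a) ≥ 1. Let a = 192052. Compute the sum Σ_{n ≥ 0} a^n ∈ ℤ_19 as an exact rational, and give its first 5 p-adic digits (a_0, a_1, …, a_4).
Σ a^n = 1/(1 − a) = -1/192051;  first 5 digits = (1, 0, 0, 9, 1)

v_19(a) = 3 ≥ 1, so the series converges in ℤ_19 to 1/(1 − a) = 1/(1 − 192052) = -1/192051. Expand this rational in ℤ_19: compute digits iteratively via d_i = x_i mod 19, x_{i+1} = (x_i − d_i)/19. The first 5 digits are (1, 0, 0, 9, 1).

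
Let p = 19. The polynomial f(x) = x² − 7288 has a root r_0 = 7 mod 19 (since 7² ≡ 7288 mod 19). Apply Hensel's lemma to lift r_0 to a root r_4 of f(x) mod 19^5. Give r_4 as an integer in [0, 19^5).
r_4 = 2301306 (mod 2476099)

Hensel's recurrence: r_{i+1} = r_i − f(r_i)·(f′(r_i))^{-1} mod 19^{i+2}, with f′(x) = 2x. Iterate:
  r_0 = 7 (mod 19)
  r_1 = 292 (mod 361)
  r_2 = 3541 (mod 6859)
  r_3 = 85849 (mod 130321)
  r_4 = 2301306 (mod 2476099)
Final: r_4 = 2301306, and one checks f(r_4) ≡ 0 mod 19^5.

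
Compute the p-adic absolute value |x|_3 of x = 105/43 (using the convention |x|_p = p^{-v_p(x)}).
|105/43|_3 = 1/3

Step 1 — compute v_3(x) by factoring powers of 3 out of the numerator and denominator: v_3(105/43) = 1. Step 2 — apply |x|_p = p^{-v_p(x)} = 3^{-1} = 1/3.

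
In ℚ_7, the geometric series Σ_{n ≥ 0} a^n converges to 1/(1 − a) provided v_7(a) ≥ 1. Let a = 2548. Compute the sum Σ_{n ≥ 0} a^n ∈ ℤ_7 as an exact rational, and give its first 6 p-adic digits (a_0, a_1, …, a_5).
Σ a^n = 1/(1 − a) = -1/2547;  first 6 digits = (1, 0, 3, 0, 3, 1)

v_7(a) = 2 ≥ 1, so the series converges in ℤ_7 to 1/(1 − a) = 1/(1 − 2548) = -1/2547. Expand this rational in ℤ_7: compute digits iteratively via d_i = x_i mod 7, x_{i+1} = (x_i − d_i)/7. The first 6 digits are (1, 0, 3, 0, 3, 1).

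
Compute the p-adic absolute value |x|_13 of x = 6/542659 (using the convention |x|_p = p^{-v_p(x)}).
|6/542659|_13 = 28561

Step 1 — compute v_13(x) by factoring powers of 13 out of the numerator and denominator: v_13(6/542659) = -4. Step 2 — apply |x|_p = p^{-v_p(x)} = 13^{4} = 28561.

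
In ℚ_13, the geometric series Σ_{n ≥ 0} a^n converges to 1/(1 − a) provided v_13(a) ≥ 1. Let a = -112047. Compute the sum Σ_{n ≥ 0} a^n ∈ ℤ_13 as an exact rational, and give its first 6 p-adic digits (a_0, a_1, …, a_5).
Σ a^n = 1/(1 − a) = 1/112048;  first 6 digits = (1, 0, 0, 1, 9, 12)

v_13(a) = 3 ≥ 1, so the series converges in ℤ_13 to 1/(1 − a) = 1/(1 − (-112047)) = 1/112048. Expand this rational in ℤ_13: compute digits iteratively via d_i = x_i mod 13, x_{i+1} = (x_i − d_i)/13. The first 6 digits are (1, 0, 0, 1, 9, 12).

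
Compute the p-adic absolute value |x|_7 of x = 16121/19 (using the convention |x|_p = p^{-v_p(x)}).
|16121/19|_7 = 1/343

Step 1 — compute v_7(x) by factoring powers of 7 out of the numerator and denominator: v_7(16121/19) = 3. Step 2 — apply |x|_p = p^{-v_p(x)} = 7^{-3} = 1/343.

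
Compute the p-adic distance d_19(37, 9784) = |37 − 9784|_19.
d_19(37, 9784) = 1/361

Step 1 — x − y = 37 − 9784 = -9747. Step 2 — v_19(-9747) = 2 (factor: -9747 = −(19^2 · 27); the sign does not affect v_p). Step 3 — |x − y|_19 = 19^{-2} = 1/361.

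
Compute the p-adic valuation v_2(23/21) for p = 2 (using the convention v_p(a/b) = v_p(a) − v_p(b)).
v_2(23/21) = 0

Factor powers of 2 from the numerator and denominator of the reduced fraction: 23 = 2^0 · 23 and 21 = 2^0 · 21. Apply v_p(a/b) = v_p(a) − v_p(b): v_2(23/21) = 0 − 0 = 0.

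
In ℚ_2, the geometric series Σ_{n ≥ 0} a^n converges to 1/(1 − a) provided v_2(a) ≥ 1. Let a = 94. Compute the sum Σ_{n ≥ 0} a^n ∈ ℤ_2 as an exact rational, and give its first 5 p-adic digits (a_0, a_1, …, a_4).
Σ a^n = 1/(1 − a) = -1/93;  first 5 digits = (1, 1, 0, 1, 0)

v_2(a) = 1 ≥ 1, so the series converges in ℤ_2 to 1/(1 − a) = 1/(1 − 94) = -1/93. Expand this rational in ℤ_2: compute digits iteratively via d_i = x_i mod 2, x_{i+1} = (x_i − d_i)/2. The first 5 digits are (1, 1, 0, 1, 0).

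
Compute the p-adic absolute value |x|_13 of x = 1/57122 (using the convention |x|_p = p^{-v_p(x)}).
|1/57122|_13 = 28561

Step 1 — compute v_13(x) by factoring powers of 13 out of the numerator and denominator: v_13(1/57122) = -4. Step 2 — apply |x|_p = p^{-v_p(x)} = 13^{4} = 28561.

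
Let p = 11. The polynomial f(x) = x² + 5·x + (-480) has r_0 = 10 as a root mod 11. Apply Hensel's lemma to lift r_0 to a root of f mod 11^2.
r_1 = 120 (mod 121)

Hensel: r_{i+1} = r_i − f(r_i)·(f′(r_i))^{-1} mod 11^{i+2}, f′(x) = 2x + 5. Iterate:
  r_0 = 10 (mod 11)
  r_1 = 120 (mod 121)
Final: r = 120 satisfies f(r) ≡ 0 mod 11^2.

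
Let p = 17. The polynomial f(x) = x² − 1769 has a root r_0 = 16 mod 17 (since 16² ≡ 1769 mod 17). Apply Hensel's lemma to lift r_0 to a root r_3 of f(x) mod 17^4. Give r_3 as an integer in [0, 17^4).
r_3 = 11542 (mod 83521)

Hensel's recurrence: r_{i+1} = r_i − f(r_i)·(f′(r_i))^{-1} mod 17^{i+2}, with f′(x) = 2x. Iterate:
  r_0 = 16 (mod 17)
  r_1 = 271 (mod 289)
  r_2 = 1716 (mod 4913)
  r_3 = 11542 (mod 83521)
Final: r_3 = 11542, and one checks f(r_3) ≡ 0 mod 17^4.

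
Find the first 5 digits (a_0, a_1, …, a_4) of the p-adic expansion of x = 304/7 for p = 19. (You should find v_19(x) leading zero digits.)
(a_0, …, a_4) = (0, 5, 8, 5, 16)

v_19(304/7) = 1, so a_0 = ... = a_0 = 0. Factor out: x = 19^1 · u with u = 16/7 a unit in ℤ_19. Expand u iteratively via a_{v+i} = u_i mod 19, u_{i+1} = (u_i − a_{v+i})/19:
  u_0 = 16/7;  a_1 = 5;  u_1 = (u_0 − 5)/19 = -1/7
  u_1 = -1/7;  a_2 = 8;  u_2 = (u_1 − 8)/19 = -3/7
  u_2 = -3/7;  a_3 = 5;  u_3 = (u_2 − 5)/19 = -2/7
  u_3 = -2/7;  a_4 = 16;  u_4 = (u_3 − 16)/19 = -6/7
Digits: (0, 5, 8, 5, 16).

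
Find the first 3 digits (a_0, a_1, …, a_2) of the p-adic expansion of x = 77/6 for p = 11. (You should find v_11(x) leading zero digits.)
(a_0, …, a_2) = (0, 3, 9)

v_11(77/6) = 1, so a_0 = ... = a_0 = 0. Factor out: x = 11^1 · u with u = 7/6 a unit in ℤ_11. Expand u iteratively via a_{v+i} = u_i mod 11, u_{i+1} = (u_i − a_{v+i})/11:
  u_0 = 7/6;  a_1 = 3;  u_1 = (u_0 − 3)/11 = -1/6
  u_1 = -1/6;  a_2 = 9;  u_2 = (u_1 − 9)/11 = -5/6
Digits: (0, 3, 9).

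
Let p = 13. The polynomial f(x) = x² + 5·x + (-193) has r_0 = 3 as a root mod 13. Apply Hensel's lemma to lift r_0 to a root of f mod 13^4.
r_3 = 20790 (mod 28561)

Hensel: r_{i+1} = r_i − f(r_i)·(f′(r_i))^{-1} mod 13^{i+2}, f′(x) = 2x + 5. Iterate:
  r_0 = 3 (mod 13)
  r_1 = 3 (mod 169)
  r_2 = 1017 (mod 2197)
  r_3 = 20790 (mod 28561)
Final: r = 20790 satisfies f(r) ≡ 0 mod 13^4.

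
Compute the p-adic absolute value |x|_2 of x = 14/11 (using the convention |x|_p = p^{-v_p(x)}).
|14/11|_2 = 1/2

Step 1 — compute v_2(x) by factoring powers of 2 out of the numerator and denominator: v_2(14/11) = 1. Step 2 — apply |x|_p = p^{-v_p(x)} = 2^{-1} = 1/2.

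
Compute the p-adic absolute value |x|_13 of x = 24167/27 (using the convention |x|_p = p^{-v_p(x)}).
|24167/27|_13 = 1/2197

Step 1 — compute v_13(x) by factoring powers of 13 out of the numerator and denominator: v_13(24167/27) = 3. Step 2 — apply |x|_p = p^{-v_p(x)} = 13^{-3} = 1/2197.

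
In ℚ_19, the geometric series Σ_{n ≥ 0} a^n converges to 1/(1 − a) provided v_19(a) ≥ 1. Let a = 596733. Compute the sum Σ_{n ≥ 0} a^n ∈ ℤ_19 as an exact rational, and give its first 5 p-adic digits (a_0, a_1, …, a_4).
Σ a^n = 1/(1 − a) = -1/596732;  first 5 digits = (1, 0, 0, 11, 4)

v_19(a) = 3 ≥ 1, so the series converges in ℤ_19 to 1/(1 − a) = 1/(1 − 596733) = -1/596732. Expand this rational in ℤ_19: compute digits iteratively via d_i = x_i mod 19, x_{i+1} = (x_i − d_i)/19. The first 5 digits are (1, 0, 0, 11, 4).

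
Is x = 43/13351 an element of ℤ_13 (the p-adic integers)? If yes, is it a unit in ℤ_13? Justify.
x ∉ ℤ_13 (v_13(x) = -2 < 0)

ℤ_13 = {x ∈ ℚ_13 : v_13(x) ≥ 0} and ℤ_13^× = {x ∈ ℤ_13 : v_13(x) = 0}. Here v_13(43/13351) = v_13(num) − v_13(den) = -2; compare against these criteria.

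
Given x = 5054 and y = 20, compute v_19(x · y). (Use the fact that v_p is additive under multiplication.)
v_19(101080) = 2

v_p(x) = 2 (factor: 5054 = 19^2 · 14); v_p(y) = 0 (factor: 20 = 19^0 · 20). Additivity: v_p(xy) = v_p(x) + v_p(y) = 2 + 0 = 2. (Direct check: xy = 101080 = 19^2 · (280).)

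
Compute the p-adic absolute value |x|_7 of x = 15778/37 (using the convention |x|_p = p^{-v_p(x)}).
|15778/37|_7 = 1/343

Step 1 — compute v_7(x) by factoring powers of 7 out of the numerator and denominator: v_7(15778/37) = 3. Step 2 — apply |x|_p = p^{-v_p(x)} = 7^{-3} = 1/343.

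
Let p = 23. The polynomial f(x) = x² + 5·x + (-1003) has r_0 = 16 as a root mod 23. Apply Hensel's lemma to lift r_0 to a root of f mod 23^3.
r_2 = 2293 (mod 12167)

Hensel: r_{i+1} = r_i − f(r_i)·(f′(r_i))^{-1} mod 23^{i+2}, f′(x) = 2x + 5. Iterate:
  r_0 = 16 (mod 23)
  r_1 = 177 (mod 529)
  r_2 = 2293 (mod 12167)
Final: r = 2293 satisfies f(r) ≡ 0 mod 23^3.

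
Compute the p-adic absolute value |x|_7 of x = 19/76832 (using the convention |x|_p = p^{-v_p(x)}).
|19/76832|_7 = 2401

Step 1 — compute v_7(x) by factoring powers of 7 out of the numerator and denominator: v_7(19/76832) = -4. Step 2 — apply |x|_p = p^{-v_p(x)} = 7^{4} = 2401.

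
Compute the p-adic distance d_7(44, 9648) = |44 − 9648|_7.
d_7(44, 9648) = 1/2401

Step 1 — x − y = 44 − 9648 = -9604. Step 2 — v_7(-9604) = 4 (factor: -9604 = −(7^4 · 4); the sign does not affect v_p). Step 3 — |x − y|_7 = 7^{-4} = 1/2401.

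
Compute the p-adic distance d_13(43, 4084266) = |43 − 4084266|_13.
d_13(43, 4084266) = 1/371293

Step 1 — x − y = 43 − 4084266 = -4084223. Step 2 — v_13(-4084223) = 5 (factor: -4084223 = −(13^5 · 11); the sign does not affect v_p). Step 3 — |x − y|_13 = 13^{-5} = 1/371293.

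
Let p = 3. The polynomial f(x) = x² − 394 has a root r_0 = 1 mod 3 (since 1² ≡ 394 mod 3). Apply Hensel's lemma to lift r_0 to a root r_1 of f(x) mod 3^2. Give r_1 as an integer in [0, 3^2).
r_1 = 4 (mod 9)

Hensel's recurrence: r_{i+1} = r_i − f(r_i)·(f′(r_i))^{-1} mod 3^{i+2}, with f′(x) = 2x. Iterate:
  r_0 = 1 (mod 3)
  r_1 = 4 (mod 9)
Final: r_1 = 4, and one checks f(r_1) ≡ 0 mod 3^2.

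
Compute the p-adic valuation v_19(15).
v_19(15) = 0

v_19(n) is the largest exponent k such that 19^k divides n. Factor out: 15 = 19^0 · 15. (Sign doesn't affect v_p.) So v_19(15) = 0.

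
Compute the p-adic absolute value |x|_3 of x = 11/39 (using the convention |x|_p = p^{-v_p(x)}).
|11/39|_3 = 3

Step 1 — compute v_3(x) by factoring powers of 3 out of the numerator and denominator: v_3(11/39) = -1. Step 2 — apply |x|_p = p^{-v_p(x)} = 3^{1} = 3.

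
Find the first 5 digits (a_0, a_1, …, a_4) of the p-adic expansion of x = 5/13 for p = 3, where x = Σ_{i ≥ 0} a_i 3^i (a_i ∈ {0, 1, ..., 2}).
(a_0, …, a_4) = (2, 2, 1, 1, 2)

v_3(5/13) = 0 (numerator and denominator both coprime to 3), so x ∈ ℤ_3^×. Compute digits iteratively via a_i = x_i mod 3, x_{i+1} = (x_i − a_i)/3, with x_0 = x:
  x_0 = 5/13;  a_0 = 2;  x_1 = (x_0 − 2)/3 = -7/13
  x_1 = -7/13;  a_1 = 2;  x_2 = (x_1 − 2)/3 = -11/13
  x_2 = -11/13;  a_2 = 1;  x_3 = (x_2 − 1)/3 = -8/13
  x_3 = -8/13;  a_3 = 1;  x_4 = (x_3 − 1)/3 = -7/13
  x_4 = -7/13;  a_4 = 2;  x_5 = (x_4 − 2)/3 = -11/13
Digits: (2, 2, 1, 1, 2).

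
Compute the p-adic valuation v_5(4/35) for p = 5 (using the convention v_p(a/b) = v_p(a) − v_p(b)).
v_5(4/35) = -1

Factor powers of 5 from the numerator and denominator of the reduced fraction: 4 = 5^0 · 4 and 35 = 5^1 · 7. Apply v_p(a/b) = v_p(a) − v_p(b): v_5(4/35) = 0 − 1 = -1.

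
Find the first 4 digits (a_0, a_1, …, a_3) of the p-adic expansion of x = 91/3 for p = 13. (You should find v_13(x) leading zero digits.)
(a_0, …, a_3) = (0, 11, 8, 8)

v_13(91/3) = 1, so a_0 = ... = a_0 = 0. Factor out: x = 13^1 · u with u = 7/3 a unit in ℤ_13. Expand u iteratively via a_{v+i} = u_i mod 13, u_{i+1} = (u_i − a_{v+i})/13:
  u_0 = 7/3;  a_1 = 11;  u_1 = (u_0 − 11)/13 = -2/3
  u_1 = -2/3;  a_2 = 8;  u_2 = (u_1 − 8)/13 = -2/3
  u_2 = -2/3;  a_3 = 8;  u_3 = (u_2 − 8)/13 = -2/3
Digits: (0, 11, 8, 8).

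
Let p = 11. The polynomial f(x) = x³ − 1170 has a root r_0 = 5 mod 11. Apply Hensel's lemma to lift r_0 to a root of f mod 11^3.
r_2 = 632 (mod 1331)

Hensel: r_{i+1} = r_i − f(r_i)/f′(r_i) mod 11^{i+2}, where f′(x) = 3x². Iterate:
  r_0 = 5 (mod 11)
  r_1 = 27 (mod 121)
  r_2 = 632 (mod 1331)
Final: r = 632 with f(r) ≡ 0 mod 11^3.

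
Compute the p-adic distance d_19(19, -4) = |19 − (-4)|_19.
d_19(19, -4) = 1

Step 1 — x − y = 19 − (-4) = 23. Step 2 — v_19(23) = 0 (factor: 23 = (19^0 · 23); the sign does not affect v_p). Step 3 — |x − y|_19 = 19^{0} = 1.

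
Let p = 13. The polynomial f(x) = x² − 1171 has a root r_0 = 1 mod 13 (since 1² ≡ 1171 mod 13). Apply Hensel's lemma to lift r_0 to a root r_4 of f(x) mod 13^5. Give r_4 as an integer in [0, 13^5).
r_4 = 309518 (mod 371293)

Hensel's recurrence: r_{i+1} = r_i − f(r_i)·(f′(r_i))^{-1} mod 13^{i+2}, with f′(x) = 2x. Iterate:
  r_0 = 1 (mod 13)
  r_1 = 79 (mod 169)
  r_2 = 1938 (mod 2197)
  r_3 = 23908 (mod 28561)
  r_4 = 309518 (mod 371293)
Final: r_4 = 309518, and one checks f(r_4) ≡ 0 mod 13^5.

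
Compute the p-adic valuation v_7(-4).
v_7(-4) = 0

v_7(n) is the largest exponent k such that 7^k divides n. Factor out: -4 = -7^0 · 4. (Sign doesn't affect v_p.) So v_7(-4) = 0.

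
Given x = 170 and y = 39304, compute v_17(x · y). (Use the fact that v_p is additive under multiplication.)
v_17(6681680) = 4

v_p(x) = 1 (factor: 170 = 17^1 · 10); v_p(y) = 3 (factor: 39304 = 17^3 · 8). Additivity: v_p(xy) = v_p(x) + v_p(y) = 1 + 3 = 4. (Direct check: xy = 6681680 = 17^4 · (80).)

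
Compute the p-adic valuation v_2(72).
v_2(72) = 3

v_2(n) is the largest exponent k such that 2^k divides n. Factor out: 72 = 2^3 · 9. (Sign doesn't affect v_p.) So v_2(72) = 3.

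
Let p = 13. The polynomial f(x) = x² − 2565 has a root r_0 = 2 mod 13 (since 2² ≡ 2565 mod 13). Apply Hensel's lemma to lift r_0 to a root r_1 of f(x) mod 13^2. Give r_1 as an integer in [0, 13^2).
r_1 = 93 (mod 169)

Hensel's recurrence: r_{i+1} = r_i − f(r_i)·(f′(r_i))^{-1} mod 13^{i+2}, with f′(x) = 2x. Iterate:
  r_0 = 2 (mod 13)
  r_1 = 93 (mod 169)
Final: r_1 = 93, and one checks f(r_1) ≡ 0 mod 13^2.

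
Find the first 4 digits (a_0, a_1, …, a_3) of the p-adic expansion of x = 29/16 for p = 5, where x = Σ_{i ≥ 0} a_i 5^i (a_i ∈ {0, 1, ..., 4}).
(a_0, …, a_3) = (4, 3, 4, 0)

v_5(29/16) = 0 (numerator and denominator both coprime to 5), so x ∈ ℤ_5^×. Compute digits iteratively via a_i = x_i mod 5, x_{i+1} = (x_i − a_i)/5, with x_0 = x:
  x_0 = 29/16;  a_0 = 4;  x_1 = (x_0 − 4)/5 = -7/16
  x_1 = -7/16;  a_1 = 3;  x_2 = (x_1 − 3)/5 = -11/16
  x_2 = -11/16;  a_2 = 4;  x_3 = (x_2 − 4)/5 = -15/16
  x_3 = -15/16;  a_3 = 0;  x_4 = (x_3 − 0)/5 = -3/16
Digits: (4, 3, 4, 0).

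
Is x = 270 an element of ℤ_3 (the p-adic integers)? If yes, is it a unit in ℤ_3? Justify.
x ∈ ℤ_3 but not a unit; v_3(x) = 3 > 0

ℤ_3 = {x ∈ ℚ_3 : v_3(x) ≥ 0} and ℤ_3^× = {x ∈ ℤ_3 : v_3(x) = 0}. Here v_3(270) = v_3(num) − v_3(den) = 3; compare against these criteria.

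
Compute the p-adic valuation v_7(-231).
v_7(-231) = 1

v_7(n) is the largest exponent k such that 7^k divides n. Factor out: -231 = -7^1 · 33. (Sign doesn't affect v_p.) So v_7(-231) = 1.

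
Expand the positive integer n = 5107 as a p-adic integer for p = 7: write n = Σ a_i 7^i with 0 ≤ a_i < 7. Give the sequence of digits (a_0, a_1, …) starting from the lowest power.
(a_0, a_1, …) = (4, 1, 6, 0, 2)

Repeated division by 7 gives the digits low-to-high: 5107 = 4 + 1·7^1 + 6·7^2 + 2·7^4. Digit sequence: (4, 1, 6, 0, 2).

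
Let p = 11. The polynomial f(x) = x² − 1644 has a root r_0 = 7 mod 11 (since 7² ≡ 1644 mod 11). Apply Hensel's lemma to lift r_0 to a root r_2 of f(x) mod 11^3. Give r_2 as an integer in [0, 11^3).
r_2 = 1184 (mod 1331)

Hensel's recurrence: r_{i+1} = r_i − f(r_i)·(f′(r_i))^{-1} mod 11^{i+2}, with f′(x) = 2x. Iterate:
  r_0 = 7 (mod 11)
  r_1 = 95 (mod 121)
  r_2 = 1184 (mod 1331)
Final: r_2 = 1184, and one checks f(r_2) ≡ 0 mod 11^3.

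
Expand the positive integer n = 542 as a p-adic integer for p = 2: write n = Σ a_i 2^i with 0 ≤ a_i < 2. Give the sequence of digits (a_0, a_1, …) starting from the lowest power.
(a_0, a_1, …) = (0, 1, 1, 1, 1, 0, 0, 0, 0, 1)

Repeated division by 2 gives the digits low-to-high: 542 = 1·2^1 + 1·2^2 + 1·2^3 + 1·2^4 + 1·2^9. Digit sequence: (0, 1, 1, 1, 1, 0, 0, 0, 0, 1).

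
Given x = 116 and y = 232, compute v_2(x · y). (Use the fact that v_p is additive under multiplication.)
v_2(26912) = 5

v_p(x) = 2 (factor: 116 = 2^2 · 29); v_p(y) = 3 (factor: 232 = 2^3 · 29). Additivity: v_p(xy) = v_p(x) + v_p(y) = 2 + 3 = 5. (Direct check: xy = 26912 = 2^5 · (841).)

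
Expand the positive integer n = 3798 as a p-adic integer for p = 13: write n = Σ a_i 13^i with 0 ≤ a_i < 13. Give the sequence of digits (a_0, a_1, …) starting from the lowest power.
(a_0, a_1, …) = (2, 6, 9, 1)

Repeated division by 13 gives the digits low-to-high: 3798 = 2 + 6·13^1 + 9·13^2 + 1·13^3. Digit sequence: (2, 6, 9, 1).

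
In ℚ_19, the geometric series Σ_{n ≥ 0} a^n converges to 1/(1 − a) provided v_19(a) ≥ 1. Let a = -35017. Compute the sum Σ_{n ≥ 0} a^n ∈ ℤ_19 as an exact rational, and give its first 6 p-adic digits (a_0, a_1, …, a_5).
Σ a^n = 1/(1 − a) = 1/35018;  first 6 digits = (1, 0, 17, 13, 3, 1)

v_19(a) = 2 ≥ 1, so the series converges in ℤ_19 to 1/(1 − a) = 1/(1 − (-35017)) = 1/35018. Expand this rational in ℤ_19: compute digits iteratively via d_i = x_i mod 19, x_{i+1} = (x_i − d_i)/19. The first 6 digits are (1, 0, 17, 13, 3, 1).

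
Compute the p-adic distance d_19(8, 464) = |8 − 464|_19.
d_19(8, 464) = 1/19

Step 1 — x − y = 8 − 464 = -456. Step 2 — v_19(-456) = 1 (factor: -456 = −(19^1 · 24); the sign does not affect v_p). Step 3 — |x − y|_19 = 19^{-1} = 1/19.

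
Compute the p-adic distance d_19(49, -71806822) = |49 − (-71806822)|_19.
d_19(49, -71806822) = 1/2476099

Step 1 — x − y = 49 − (-71806822) = 71806871. Step 2 — v_19(71806871) = 5 (factor: 71806871 = (19^5 · 29); the sign does not affect v_p). Step 3 — |x − y|_19 = 19^{-5} = 1/2476099.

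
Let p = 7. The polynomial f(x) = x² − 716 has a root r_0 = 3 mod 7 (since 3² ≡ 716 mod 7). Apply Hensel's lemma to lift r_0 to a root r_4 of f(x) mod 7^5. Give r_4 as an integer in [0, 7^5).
r_4 = 6107 (mod 16807)

Hensel's recurrence: r_{i+1} = r_i − f(r_i)·(f′(r_i))^{-1} mod 7^{i+2}, with f′(x) = 2x. Iterate:
  r_0 = 3 (mod 7)
  r_1 = 31 (mod 49)
  r_2 = 276 (mod 343)
  r_3 = 1305 (mod 2401)
  r_4 = 6107 (mod 16807)
Final: r_4 = 6107, and one checks f(r_4) ≡ 0 mod 7^5.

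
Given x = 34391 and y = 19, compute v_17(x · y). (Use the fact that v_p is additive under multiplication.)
v_17(653429) = 3

v_p(x) = 3 (factor: 34391 = 17^3 · 7); v_p(y) = 0 (factor: 19 = 17^0 · 19). Additivity: v_p(xy) = v_p(x) + v_p(y) = 3 + 0 = 3. (Direct check: xy = 653429 = 17^3 · (133).)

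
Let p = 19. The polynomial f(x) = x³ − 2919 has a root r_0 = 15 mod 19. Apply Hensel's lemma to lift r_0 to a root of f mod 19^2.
r_1 = 186 (mod 361)

Hensel: r_{i+1} = r_i − f(r_i)/f′(r_i) mod 19^{i+2}, where f′(x) = 3x². Iterate:
  r_0 = 15 (mod 19)
  r_1 = 186 (mod 361)
Final: r = 186 with f(r) ≡ 0 mod 19^2.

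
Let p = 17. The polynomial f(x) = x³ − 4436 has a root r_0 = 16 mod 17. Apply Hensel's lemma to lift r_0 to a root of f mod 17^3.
r_2 = 2634 (mod 4913)

Hensel: r_{i+1} = r_i − f(r_i)/f′(r_i) mod 17^{i+2}, where f′(x) = 3x². Iterate:
  r_0 = 16 (mod 17)
  r_1 = 33 (mod 289)
  r_2 = 2634 (mod 4913)
Final: r = 2634 with f(r) ≡ 0 mod 17^3.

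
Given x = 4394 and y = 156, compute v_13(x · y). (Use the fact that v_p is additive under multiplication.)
v_13(685464) = 4

v_p(x) = 3 (factor: 4394 = 13^3 · 2); v_p(y) = 1 (factor: 156 = 13^1 · 12). Additivity: v_p(xy) = v_p(x) + v_p(y) = 3 + 1 = 4. (Direct check: xy = 685464 = 13^4 · (24).)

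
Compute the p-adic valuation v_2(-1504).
v_2(-1504) = 5

v_2(n) is the largest exponent k such that 2^k divides n. Factor out: -1504 = -2^5 · 47. (Sign doesn't affect v_p.) So v_2(-1504) = 5.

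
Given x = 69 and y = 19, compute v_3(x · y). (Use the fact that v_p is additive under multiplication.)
v_3(1311) = 1

v_p(x) = 1 (factor: 69 = 3^1 · 23); v_p(y) = 0 (factor: 19 = 3^0 · 19). Additivity: v_p(xy) = v_p(x) + v_p(y) = 1 + 0 = 1. (Direct check: xy = 1311 = 3^1 · (437).)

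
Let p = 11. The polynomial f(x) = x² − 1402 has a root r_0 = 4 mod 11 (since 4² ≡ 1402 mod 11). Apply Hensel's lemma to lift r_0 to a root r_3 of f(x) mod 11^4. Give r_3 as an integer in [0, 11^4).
r_3 = 5108 (mod 14641)

Hensel's recurrence: r_{i+1} = r_i − f(r_i)·(f′(r_i))^{-1} mod 11^{i+2}, with f′(x) = 2x. Iterate:
  r_0 = 4 (mod 11)
  r_1 = 26 (mod 121)
  r_2 = 1115 (mod 1331)
  r_3 = 5108 (mod 14641)
Final: r_3 = 5108, and one checks f(r_3) ≡ 0 mod 11^4.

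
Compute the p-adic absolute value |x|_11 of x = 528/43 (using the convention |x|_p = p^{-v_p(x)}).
|528/43|_11 = 1/11

Step 1 — compute v_11(x) by factoring powers of 11 out of the numerator and denominator: v_11(528/43) = 1. Step 2 — apply |x|_p = p^{-v_p(x)} = 11^{-1} = 1/11.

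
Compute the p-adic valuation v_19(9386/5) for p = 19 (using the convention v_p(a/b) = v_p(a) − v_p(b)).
v_19(9386/5) = 2

Factor powers of 19 from the numerator and denominator of the reduced fraction: 9386 = 19^2 · 26 and 5 = 19^0 · 5. Apply v_p(a/b) = v_p(a) − v_p(b): v_19(9386/5) = 2 − 0 = 2.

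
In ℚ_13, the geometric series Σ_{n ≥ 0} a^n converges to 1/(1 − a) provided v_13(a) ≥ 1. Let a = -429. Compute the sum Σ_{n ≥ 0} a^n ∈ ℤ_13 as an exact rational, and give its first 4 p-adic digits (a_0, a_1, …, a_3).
Σ a^n = 1/(1 − a) = 1/430;  first 4 digits = (1, 6, 7, 0)

v_13(a) = 1 ≥ 1, so the series converges in ℤ_13 to 1/(1 − a) = 1/(1 − (-429)) = 1/430. Expand this rational in ℤ_13: compute digits iteratively via d_i = x_i mod 13, x_{i+1} = (x_i − d_i)/13. The first 4 digits are (1, 6, 7, 0).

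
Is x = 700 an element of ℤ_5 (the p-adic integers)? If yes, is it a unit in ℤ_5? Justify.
x ∈ ℤ_5 but not a unit; v_5(x) = 2 > 0

ℤ_5 = {x ∈ ℚ_5 : v_5(x) ≥ 0} and ℤ_5^× = {x ∈ ℤ_5 : v_5(x) = 0}. Here v_5(700) = v_5(num) − v_5(den) = 2; compare against these criteria.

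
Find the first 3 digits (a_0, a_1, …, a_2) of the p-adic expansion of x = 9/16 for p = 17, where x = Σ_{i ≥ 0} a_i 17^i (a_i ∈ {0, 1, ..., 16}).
(a_0, …, a_2) = (8, 7, 7)

v_17(9/16) = 0 (numerator and denominator both coprime to 17), so x ∈ ℤ_17^×. Compute digits iteratively via a_i = x_i mod 17, x_{i+1} = (x_i − a_i)/17, with x_0 = x:
  x_0 = 9/16;  a_0 = 8;  x_1 = (x_0 − 8)/17 = -7/16
  x_1 = -7/16;  a_1 = 7;  x_2 = (x_1 − 7)/17 = -7/16
  x_2 = -7/16;  a_2 = 7;  x_3 = (x_2 − 7)/17 = -7/16
Digits: (8, 7, 7).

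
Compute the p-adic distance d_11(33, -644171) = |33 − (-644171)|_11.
d_11(33, -644171) = 1/161051

Step 1 — x − y = 33 − (-644171) = 644204. Step 2 — v_11(644204) = 5 (factor: 644204 = (11^5 · 4); the sign does not affect v_p). Step 3 — |x − y|_11 = 11^{-5} = 1/161051.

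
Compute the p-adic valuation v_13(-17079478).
v_13(-17079478) = 5

v_13(n) is the largest exponent k such that 13^k divides n. Factor out: -17079478 = -13^5 · 46. (Sign doesn't affect v_p.) So v_13(-17079478) = 5.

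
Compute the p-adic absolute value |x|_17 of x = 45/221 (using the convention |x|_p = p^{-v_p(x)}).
|45/221|_17 = 17

Step 1 — compute v_17(x) by factoring powers of 17 out of the numerator and denominator: v_17(45/221) = -1. Step 2 — apply |x|_p = p^{-v_p(x)} = 17^{1} = 17.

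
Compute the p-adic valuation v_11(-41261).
v_11(-41261) = 3

v_11(n) is the largest exponent k such that 11^k divides n. Factor out: -41261 = -11^3 · 31. (Sign doesn't affect v_p.) So v_11(-41261) = 3.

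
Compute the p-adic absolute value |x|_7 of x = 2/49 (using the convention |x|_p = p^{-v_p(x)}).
|2/49|_7 = 49

Step 1 — compute v_7(x) by factoring powers of 7 out of the numerator and denominator: v_7(2/49) = -2. Step 2 — apply |x|_p = p^{-v_p(x)} = 7^{2} = 49.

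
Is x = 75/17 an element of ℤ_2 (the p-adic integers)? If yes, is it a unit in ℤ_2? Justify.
x ∈ ℤ_2^× (unit); v_2(x) = 0

ℤ_2 = {x ∈ ℚ_2 : v_2(x) ≥ 0} and ℤ_2^× = {x ∈ ℤ_2 : v_2(x) = 0}. Here v_2(75/17) = v_2(num) − v_2(den) = 0; compare against these criteria.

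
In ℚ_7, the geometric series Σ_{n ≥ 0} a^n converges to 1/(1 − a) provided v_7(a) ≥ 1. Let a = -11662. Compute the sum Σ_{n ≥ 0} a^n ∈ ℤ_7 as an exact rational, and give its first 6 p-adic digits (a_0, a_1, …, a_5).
Σ a^n = 1/(1 − a) = 1/11663;  first 6 digits = (1, 0, 0, 1, 2, 6)

v_7(a) = 3 ≥ 1, so the series converges in ℤ_7 to 1/(1 − a) = 1/(1 − (-11662)) = 1/11663. Expand this rational in ℤ_7: compute digits iteratively via d_i = x_i mod 7, x_{i+1} = (x_i − d_i)/7. The first 6 digits are (1, 0, 0, 1, 2, 6).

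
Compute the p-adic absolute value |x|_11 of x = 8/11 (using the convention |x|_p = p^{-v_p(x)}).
|8/11|_11 = 11

Step 1 — compute v_11(x) by factoring powers of 11 out of the numerator and denominator: v_11(8/11) = -1. Step 2 — apply |x|_p = p^{-v_p(x)} = 11^{1} = 11.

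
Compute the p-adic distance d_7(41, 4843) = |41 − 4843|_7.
d_7(41, 4843) = 1/2401

Step 1 — x − y = 41 − 4843 = -4802. Step 2 — v_7(-4802) = 4 (factor: -4802 = −(7^4 · 2); the sign does not affect v_p). Step 3 — |x − y|_7 = 7^{-4} = 1/2401.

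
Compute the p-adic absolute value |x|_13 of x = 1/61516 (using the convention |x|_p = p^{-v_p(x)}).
|1/61516|_13 = 2197

Step 1 — compute v_13(x) by factoring powers of 13 out of the numerator and denominator: v_13(1/61516) = -3. Step 2 — apply |x|_p = p^{-v_p(x)} = 13^{3} = 2197.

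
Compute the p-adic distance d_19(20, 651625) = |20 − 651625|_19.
d_19(20, 651625) = 1/130321

Step 1 — x − y = 20 − 651625 = -651605. Step 2 — v_19(-651605) = 4 (factor: -651605 = −(19^4 · 5); the sign does not affect v_p). Step 3 — |x − y|_19 = 19^{-4} = 1/130321.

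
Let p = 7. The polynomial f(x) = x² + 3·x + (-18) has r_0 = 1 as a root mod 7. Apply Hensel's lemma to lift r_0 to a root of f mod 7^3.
r_2 = 337 (mod 343)

Hensel: r_{i+1} = r_i − f(r_i)·(f′(r_i))^{-1} mod 7^{i+2}, f′(x) = 2x + 3. Iterate:
  r_0 = 1 (mod 7)
  r_1 = 43 (mod 49)
  r_2 = 337 (mod 343)
Final: r = 337 satisfies f(r) ≡ 0 mod 7^3.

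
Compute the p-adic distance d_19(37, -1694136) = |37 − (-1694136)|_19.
d_19(37, -1694136) = 1/130321

Step 1 — x − y = 37 − (-1694136) = 1694173. Step 2 — v_19(1694173) = 4 (factor: 1694173 = (19^4 · 13); the sign does not affect v_p). Step 3 — |x − y|_19 = 19^{-4} = 1/130321.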